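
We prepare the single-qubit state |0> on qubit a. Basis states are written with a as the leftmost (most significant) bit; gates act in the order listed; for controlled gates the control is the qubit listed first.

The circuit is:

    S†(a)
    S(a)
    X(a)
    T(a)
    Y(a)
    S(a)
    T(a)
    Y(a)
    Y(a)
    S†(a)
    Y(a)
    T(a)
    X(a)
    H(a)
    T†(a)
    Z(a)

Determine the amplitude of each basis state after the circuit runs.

After the circuit, the state carries amplitude sqrt(2)*I/2 on |0>, -sqrt(2)*exp(I*pi/4)/2 on |1>.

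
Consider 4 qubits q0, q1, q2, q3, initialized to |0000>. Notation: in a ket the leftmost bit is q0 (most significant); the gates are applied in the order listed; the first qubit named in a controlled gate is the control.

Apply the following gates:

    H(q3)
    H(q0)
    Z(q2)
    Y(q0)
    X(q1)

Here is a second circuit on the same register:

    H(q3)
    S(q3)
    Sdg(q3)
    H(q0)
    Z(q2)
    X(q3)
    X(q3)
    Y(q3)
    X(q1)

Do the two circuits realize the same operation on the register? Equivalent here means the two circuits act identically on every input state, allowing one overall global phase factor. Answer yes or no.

No, they are not equivalent — no single phase factor reconciles the two unitaries.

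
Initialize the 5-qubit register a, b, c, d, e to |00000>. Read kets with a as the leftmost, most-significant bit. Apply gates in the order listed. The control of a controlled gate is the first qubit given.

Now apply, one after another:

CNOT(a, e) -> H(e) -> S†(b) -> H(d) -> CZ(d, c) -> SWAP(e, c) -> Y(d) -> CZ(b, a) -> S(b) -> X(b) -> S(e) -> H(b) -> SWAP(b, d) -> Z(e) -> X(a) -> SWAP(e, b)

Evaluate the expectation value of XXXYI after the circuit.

The observable XXXYI averages to 0.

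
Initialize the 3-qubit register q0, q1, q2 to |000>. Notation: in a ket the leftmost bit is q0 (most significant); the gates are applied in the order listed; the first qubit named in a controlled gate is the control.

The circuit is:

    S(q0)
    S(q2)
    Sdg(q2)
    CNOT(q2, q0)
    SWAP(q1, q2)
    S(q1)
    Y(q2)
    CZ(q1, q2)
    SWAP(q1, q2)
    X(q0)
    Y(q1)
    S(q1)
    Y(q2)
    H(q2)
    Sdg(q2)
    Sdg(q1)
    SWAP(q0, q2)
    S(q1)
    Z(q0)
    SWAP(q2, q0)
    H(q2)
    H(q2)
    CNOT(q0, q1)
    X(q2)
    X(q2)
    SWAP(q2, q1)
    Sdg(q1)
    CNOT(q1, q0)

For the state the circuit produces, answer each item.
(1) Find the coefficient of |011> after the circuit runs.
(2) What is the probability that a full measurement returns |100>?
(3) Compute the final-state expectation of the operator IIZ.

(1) |011> carries amplitude -sqrt(2)*I/2 in the final state.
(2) The probability of measuring |100> is 0.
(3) The expectation value of IIZ is -1.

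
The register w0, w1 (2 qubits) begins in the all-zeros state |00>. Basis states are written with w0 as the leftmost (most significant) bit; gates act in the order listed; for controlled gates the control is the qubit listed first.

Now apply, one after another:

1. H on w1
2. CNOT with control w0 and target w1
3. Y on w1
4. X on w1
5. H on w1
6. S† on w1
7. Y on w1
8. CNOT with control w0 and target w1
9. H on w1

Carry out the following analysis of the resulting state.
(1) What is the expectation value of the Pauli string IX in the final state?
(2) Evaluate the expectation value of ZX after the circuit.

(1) The observable IX averages to 1.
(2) In the final state, ZX has expectation 1.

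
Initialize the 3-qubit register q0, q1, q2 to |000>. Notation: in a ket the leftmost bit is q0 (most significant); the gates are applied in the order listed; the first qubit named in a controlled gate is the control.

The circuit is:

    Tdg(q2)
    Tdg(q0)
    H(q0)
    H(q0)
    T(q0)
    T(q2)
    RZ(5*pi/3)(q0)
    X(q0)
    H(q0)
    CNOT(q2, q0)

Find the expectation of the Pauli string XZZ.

The observable XZZ averages to -1. Key observation: steps 1-6 multiply out to the identity, so the circuit reduces to the remaining gates.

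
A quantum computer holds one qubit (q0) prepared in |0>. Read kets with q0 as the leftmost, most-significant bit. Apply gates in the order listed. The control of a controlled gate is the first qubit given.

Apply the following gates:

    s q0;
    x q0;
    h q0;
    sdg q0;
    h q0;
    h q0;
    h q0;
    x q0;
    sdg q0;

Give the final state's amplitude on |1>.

The final state's coefficient on |1> equals 1/2 - I/2.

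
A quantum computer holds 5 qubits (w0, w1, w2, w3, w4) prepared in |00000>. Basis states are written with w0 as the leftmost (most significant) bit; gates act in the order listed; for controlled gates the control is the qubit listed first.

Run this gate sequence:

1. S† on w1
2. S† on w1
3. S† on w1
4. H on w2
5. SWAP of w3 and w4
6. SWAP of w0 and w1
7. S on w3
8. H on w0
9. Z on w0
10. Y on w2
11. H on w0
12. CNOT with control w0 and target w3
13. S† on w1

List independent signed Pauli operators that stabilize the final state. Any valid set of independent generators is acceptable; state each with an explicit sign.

The stabilizer group can be generated by -IIXII, -ZIIII, +IZIII, -IIIZI, +IIIIZ, among other valid generating sets.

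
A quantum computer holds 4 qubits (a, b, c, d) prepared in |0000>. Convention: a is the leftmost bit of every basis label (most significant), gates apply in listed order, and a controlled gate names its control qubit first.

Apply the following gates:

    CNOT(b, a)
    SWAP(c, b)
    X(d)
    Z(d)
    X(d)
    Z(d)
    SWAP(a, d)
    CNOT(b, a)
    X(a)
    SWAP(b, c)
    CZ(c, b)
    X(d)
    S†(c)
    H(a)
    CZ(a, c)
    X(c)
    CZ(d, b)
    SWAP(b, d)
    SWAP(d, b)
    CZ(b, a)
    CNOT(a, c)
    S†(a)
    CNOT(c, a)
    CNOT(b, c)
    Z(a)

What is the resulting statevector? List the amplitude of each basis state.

After the circuit, the state carries amplitude sqrt(2)*I/2 on |1001>, sqrt(2)/2 on |1011>, and 0 on every other basis state.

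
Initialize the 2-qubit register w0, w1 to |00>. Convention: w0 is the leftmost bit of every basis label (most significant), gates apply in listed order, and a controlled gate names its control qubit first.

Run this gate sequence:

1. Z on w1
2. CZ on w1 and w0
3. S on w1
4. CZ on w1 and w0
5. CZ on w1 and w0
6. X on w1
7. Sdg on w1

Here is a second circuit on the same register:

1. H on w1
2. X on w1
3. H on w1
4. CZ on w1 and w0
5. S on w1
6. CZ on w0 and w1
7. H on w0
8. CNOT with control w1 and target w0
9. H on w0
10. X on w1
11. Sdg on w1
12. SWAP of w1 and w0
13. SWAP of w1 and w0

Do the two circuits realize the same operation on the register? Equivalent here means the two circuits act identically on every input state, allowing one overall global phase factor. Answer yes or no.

Yes: on every input state the two circuits agree up to one overall phase factor.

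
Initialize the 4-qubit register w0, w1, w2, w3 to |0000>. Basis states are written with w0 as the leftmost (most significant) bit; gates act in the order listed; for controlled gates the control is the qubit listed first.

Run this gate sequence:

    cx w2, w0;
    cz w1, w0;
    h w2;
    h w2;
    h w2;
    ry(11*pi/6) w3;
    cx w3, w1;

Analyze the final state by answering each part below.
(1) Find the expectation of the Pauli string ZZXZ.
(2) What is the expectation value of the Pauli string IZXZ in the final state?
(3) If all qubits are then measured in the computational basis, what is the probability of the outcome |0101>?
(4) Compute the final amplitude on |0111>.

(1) The expectation value of ZZXZ is 1. Key observation: gates 4-5 undo each other exactly, leaving only the rest of the circuit to track.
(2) The observable IZXZ averages to 1.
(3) The probability of measuring |0101> is 1/4 - sqrt(3)/8.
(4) |0111> carries amplitude -1/4 + sqrt(3)/4 in the final state.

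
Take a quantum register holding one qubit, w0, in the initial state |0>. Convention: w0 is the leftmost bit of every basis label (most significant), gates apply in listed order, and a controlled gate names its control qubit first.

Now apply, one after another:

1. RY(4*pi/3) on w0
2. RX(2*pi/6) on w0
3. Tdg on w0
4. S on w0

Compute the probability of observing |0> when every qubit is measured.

Outcome |0> occurs with probability 3/8.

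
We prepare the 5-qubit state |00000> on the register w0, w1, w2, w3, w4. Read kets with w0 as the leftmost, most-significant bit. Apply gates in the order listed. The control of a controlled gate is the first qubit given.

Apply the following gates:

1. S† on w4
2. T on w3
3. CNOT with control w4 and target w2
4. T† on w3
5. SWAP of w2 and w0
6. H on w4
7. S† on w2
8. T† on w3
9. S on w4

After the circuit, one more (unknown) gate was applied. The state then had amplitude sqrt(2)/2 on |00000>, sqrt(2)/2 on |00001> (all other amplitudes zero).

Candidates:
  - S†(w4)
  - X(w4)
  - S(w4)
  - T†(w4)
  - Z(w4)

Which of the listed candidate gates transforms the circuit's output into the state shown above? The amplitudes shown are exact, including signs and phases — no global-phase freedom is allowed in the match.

It was S†(w4) that produced the state shown.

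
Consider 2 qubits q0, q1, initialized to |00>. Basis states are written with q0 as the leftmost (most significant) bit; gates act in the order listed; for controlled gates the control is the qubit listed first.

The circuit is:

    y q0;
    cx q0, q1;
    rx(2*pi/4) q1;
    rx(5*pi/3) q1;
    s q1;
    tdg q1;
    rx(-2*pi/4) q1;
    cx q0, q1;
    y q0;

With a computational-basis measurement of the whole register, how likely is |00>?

The probability of measuring |00> is sqrt(2)/8 + 1/2.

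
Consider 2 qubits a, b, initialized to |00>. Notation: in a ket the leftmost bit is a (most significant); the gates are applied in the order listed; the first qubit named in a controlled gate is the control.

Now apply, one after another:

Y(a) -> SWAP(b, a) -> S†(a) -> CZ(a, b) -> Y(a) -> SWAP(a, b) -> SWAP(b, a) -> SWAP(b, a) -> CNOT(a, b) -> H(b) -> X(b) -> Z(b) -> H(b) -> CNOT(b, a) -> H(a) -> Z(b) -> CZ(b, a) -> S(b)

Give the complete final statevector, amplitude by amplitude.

The final amplitudes are 0 on |00>, sqrt(2)*I/2 on |01>, 0 on |10>, -sqrt(2)*I/2 on |11>.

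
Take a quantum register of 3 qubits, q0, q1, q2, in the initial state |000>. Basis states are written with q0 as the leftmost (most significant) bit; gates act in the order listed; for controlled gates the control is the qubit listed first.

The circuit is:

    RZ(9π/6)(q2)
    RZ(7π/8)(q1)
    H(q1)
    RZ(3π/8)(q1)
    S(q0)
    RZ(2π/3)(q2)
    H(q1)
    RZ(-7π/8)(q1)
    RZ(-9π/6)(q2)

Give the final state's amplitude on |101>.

The final state's coefficient on |101> equals 0.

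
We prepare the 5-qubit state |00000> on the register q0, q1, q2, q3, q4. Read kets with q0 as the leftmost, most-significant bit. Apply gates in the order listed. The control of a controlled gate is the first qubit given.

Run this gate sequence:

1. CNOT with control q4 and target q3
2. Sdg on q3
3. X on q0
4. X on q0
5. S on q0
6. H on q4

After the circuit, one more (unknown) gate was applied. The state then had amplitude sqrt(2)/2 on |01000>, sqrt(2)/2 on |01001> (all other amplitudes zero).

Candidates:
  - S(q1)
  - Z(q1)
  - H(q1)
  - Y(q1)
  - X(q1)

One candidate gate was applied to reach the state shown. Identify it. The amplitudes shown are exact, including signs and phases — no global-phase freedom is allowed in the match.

It was X(q1) that produced the state shown.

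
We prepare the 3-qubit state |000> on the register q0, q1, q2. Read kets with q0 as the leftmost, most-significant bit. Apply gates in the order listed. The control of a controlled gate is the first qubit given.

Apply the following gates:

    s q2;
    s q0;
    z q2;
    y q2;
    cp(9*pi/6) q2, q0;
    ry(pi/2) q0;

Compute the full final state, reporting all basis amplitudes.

The final amplitudes are sqrt(2)*I/2 on |001>, sqrt(2)*I/2 on |101>, and 0 on every other basis state.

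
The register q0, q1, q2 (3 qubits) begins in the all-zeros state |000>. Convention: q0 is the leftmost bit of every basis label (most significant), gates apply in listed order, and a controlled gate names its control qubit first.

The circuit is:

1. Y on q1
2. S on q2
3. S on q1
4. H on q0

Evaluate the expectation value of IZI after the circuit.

In the final state, IZI has expectation -1.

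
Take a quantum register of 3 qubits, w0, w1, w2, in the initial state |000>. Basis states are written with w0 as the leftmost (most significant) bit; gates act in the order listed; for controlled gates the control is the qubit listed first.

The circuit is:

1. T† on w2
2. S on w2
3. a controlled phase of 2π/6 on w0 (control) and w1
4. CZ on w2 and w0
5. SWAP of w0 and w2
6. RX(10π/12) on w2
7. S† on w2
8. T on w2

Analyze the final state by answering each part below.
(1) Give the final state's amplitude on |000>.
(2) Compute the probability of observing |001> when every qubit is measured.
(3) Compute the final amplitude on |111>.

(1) The amplitude on |000> is -sqrt(2)/4 + sqrt(6)/4.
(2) The probability of measuring |001> is sqrt(3)/4 + 1/2.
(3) The amplitude on |111> is 0.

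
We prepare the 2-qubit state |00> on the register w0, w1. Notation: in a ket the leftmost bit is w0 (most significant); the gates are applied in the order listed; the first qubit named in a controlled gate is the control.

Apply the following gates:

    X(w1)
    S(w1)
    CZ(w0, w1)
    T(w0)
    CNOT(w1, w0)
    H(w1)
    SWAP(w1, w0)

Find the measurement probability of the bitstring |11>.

The probability of measuring |11> is 1/2.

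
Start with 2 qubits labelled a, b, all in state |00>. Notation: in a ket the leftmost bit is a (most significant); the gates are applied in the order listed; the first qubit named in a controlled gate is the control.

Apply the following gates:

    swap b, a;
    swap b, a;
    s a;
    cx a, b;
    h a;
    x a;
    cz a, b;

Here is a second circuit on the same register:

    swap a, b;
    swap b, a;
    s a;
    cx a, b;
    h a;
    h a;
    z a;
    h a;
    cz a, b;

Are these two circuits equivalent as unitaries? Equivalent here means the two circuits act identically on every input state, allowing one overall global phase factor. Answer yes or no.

Yes, they are equivalent — the unitaries differ by at most a global phase.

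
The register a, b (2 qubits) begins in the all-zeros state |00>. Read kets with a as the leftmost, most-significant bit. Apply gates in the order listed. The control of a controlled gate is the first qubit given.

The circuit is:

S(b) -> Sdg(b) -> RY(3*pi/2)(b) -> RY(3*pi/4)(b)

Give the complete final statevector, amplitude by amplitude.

The resulting statevector has amplitude sqrt(2)*(-sqrt(sqrt(2) + 2) - sqrt(2 - sqrt(2)))/4 on |00>, sqrt(2)*(-sqrt(sqrt(2) + 2) + sqrt(2 - sqrt(2)))/4 on |01>, 0 on |10>, 0 on |11>. Key observation: steps 1-2 multiply out to the identity, so the circuit reduces to the remaining gates.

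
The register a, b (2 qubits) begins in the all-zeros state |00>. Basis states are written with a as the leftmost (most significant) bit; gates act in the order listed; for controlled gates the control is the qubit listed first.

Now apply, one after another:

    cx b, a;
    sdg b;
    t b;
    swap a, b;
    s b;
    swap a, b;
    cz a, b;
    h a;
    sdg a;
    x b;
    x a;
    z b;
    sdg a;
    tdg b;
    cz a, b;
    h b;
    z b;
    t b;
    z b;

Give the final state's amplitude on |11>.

|11> carries amplitude I/2 in the final state.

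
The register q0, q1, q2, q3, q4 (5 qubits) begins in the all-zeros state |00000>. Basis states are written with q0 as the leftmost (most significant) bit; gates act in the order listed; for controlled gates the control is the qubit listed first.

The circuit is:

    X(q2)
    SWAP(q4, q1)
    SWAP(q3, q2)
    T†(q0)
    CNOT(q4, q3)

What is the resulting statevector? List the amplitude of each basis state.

The final amplitudes are 1 on |00010>, and 0 on every other basis state.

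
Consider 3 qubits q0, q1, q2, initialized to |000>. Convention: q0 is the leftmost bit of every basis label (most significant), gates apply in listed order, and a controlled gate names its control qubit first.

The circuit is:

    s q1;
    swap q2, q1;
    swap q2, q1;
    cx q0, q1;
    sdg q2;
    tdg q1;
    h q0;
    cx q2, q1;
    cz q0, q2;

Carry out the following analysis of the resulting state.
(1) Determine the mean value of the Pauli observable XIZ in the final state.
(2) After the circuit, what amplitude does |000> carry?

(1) The observable XIZ averages to 1.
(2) The amplitude on |000> is sqrt(2)/2.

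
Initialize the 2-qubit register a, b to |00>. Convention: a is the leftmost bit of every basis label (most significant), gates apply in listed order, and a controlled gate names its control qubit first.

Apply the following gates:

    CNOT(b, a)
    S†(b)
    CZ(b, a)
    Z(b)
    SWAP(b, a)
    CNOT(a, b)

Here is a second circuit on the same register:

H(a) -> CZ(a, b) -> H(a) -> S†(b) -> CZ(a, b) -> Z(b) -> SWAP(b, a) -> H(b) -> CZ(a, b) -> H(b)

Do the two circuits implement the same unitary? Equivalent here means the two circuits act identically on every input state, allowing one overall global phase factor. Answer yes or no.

Yes: on every input state the two circuits agree up to one overall phase factor.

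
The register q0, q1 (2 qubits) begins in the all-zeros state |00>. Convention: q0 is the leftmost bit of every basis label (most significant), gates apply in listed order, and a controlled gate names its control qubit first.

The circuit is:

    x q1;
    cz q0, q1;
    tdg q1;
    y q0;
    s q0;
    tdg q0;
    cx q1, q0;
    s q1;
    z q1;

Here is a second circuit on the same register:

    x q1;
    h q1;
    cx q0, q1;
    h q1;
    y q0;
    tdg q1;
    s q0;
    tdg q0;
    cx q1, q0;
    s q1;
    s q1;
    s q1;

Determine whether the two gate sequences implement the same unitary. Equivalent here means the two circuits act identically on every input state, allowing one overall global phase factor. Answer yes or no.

Yes — the two circuits implement the same unitary up to a global phase.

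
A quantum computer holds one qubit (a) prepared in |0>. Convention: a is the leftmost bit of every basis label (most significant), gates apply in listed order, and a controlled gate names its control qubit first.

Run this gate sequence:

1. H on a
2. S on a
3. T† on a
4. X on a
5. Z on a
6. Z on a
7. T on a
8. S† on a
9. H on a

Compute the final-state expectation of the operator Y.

The expectation value of Y is 1.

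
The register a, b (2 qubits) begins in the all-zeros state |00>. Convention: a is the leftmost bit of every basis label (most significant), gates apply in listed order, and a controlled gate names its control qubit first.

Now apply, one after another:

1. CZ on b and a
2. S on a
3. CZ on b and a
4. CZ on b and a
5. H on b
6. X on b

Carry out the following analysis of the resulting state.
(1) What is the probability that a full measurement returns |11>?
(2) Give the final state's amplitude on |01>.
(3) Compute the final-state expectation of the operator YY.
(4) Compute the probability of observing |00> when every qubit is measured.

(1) The probability of measuring |11> is 0. Key observation: steps 3-4 multiply out to the identity, so the circuit reduces to the remaining gates.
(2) The amplitude on |01> is sqrt(2)/2.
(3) The observable YY averages to 0.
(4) The probability of measuring |00> is 1/2.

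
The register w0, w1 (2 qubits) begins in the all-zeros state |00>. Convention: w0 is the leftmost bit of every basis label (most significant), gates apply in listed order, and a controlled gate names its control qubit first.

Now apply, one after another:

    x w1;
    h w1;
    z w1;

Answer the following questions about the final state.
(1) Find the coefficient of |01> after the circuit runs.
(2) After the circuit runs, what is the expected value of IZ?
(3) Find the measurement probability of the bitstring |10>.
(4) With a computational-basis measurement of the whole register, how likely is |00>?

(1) |01> carries amplitude sqrt(2)/2 in the final state.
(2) The expectation value of IZ is 0.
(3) A full measurement returns |10> with probability 0.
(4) A full measurement returns |00> with probability 1/2.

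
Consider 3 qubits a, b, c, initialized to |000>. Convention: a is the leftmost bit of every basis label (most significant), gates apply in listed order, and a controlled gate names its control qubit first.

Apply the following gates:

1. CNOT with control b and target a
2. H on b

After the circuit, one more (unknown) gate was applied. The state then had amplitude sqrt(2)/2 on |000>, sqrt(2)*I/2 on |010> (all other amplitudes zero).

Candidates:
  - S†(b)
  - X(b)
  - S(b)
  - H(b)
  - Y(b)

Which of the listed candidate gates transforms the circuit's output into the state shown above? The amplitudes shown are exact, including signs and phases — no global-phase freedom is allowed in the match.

It was S(b) that produced the state shown.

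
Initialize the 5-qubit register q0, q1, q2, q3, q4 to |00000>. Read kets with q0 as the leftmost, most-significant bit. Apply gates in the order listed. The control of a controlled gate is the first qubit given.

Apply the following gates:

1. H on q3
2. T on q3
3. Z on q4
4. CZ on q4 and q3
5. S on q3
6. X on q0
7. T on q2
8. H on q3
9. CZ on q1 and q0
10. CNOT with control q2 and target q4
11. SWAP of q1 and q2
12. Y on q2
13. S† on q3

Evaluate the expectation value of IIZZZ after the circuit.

The observable IIZZZ averages to sqrt(2)/2.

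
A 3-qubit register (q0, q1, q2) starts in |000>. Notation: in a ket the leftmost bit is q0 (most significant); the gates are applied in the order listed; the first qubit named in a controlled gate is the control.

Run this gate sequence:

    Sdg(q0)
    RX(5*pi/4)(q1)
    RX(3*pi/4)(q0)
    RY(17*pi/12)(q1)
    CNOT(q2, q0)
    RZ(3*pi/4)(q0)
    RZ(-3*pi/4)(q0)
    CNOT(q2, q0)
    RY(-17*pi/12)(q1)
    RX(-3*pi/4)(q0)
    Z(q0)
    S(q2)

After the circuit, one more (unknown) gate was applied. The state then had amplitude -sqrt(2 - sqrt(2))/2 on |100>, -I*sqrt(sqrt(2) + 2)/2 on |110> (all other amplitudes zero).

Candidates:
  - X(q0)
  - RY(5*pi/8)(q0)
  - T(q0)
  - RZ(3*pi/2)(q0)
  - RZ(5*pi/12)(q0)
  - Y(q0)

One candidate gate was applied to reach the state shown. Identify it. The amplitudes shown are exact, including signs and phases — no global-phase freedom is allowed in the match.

The applied gate was X(q0). Key observation: steps 3-10 multiply out to the identity, so the circuit reduces to the remaining gates.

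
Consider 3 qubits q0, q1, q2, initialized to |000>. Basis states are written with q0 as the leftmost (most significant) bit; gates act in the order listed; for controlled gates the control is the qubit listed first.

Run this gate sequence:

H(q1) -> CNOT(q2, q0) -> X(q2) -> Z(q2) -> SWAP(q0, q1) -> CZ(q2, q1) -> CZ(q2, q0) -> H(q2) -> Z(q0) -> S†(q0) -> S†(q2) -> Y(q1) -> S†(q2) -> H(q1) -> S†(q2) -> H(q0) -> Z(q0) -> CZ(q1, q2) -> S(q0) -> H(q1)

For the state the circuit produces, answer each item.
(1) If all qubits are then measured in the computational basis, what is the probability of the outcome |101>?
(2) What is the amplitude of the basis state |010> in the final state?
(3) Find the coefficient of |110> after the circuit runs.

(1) Outcome |101> occurs with probability 1/4.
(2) |010> carries amplitude sqrt(2)*(-1 - I)/4 in the final state.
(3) The amplitude on |110> is sqrt(2)*(-1 - I)/4.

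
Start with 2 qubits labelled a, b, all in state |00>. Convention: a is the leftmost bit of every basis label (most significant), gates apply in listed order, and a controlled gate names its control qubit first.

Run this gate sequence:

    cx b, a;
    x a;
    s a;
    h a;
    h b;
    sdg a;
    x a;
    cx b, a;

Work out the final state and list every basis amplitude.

The final amplitudes are -1/2 on |00>, I/2 on |01>, I/2 on |10>, -1/2 on |11>.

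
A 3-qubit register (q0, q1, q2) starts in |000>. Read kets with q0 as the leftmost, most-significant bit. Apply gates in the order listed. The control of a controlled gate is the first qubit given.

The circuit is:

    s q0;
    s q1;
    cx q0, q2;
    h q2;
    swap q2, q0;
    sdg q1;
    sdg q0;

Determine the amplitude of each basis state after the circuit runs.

The final amplitudes are sqrt(2)/2 on |000>, -sqrt(2)*I/2 on |100>, and 0 on every other basis state.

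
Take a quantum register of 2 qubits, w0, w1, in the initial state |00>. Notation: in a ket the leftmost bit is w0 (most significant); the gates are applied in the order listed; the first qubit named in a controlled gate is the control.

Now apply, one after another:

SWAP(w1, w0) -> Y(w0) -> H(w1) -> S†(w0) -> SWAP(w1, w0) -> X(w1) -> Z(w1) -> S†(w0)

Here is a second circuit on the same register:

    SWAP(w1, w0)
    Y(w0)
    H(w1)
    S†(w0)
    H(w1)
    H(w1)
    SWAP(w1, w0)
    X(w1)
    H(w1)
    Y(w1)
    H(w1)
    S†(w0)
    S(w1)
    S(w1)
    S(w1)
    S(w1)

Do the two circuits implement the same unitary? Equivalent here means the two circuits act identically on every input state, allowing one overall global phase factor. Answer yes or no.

No, they are not equivalent — no single phase factor reconciles the two unitaries.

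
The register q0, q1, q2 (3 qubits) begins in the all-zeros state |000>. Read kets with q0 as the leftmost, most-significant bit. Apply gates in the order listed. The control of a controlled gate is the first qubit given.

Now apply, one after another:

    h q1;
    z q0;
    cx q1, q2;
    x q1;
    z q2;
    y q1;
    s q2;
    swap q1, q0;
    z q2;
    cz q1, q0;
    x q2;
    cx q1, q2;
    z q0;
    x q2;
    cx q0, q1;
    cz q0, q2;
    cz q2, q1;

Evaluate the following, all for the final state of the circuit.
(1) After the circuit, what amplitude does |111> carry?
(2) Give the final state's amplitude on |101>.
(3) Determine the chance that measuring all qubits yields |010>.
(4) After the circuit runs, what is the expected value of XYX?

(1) The amplitude on |111> is sqrt(2)/2.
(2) |101> carries amplitude 0 in the final state.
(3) Outcome |010> occurs with probability 0.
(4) The expectation value of XYX is 1.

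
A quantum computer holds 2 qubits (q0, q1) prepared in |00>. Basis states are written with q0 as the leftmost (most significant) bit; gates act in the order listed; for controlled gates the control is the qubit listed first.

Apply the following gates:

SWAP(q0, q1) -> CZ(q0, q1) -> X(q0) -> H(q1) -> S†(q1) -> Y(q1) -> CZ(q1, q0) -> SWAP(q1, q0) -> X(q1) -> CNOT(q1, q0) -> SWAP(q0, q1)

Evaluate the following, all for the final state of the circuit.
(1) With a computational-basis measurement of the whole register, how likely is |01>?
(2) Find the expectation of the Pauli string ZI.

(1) The probability of measuring |01> is 1/2.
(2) In the final state, ZI has expectation 1.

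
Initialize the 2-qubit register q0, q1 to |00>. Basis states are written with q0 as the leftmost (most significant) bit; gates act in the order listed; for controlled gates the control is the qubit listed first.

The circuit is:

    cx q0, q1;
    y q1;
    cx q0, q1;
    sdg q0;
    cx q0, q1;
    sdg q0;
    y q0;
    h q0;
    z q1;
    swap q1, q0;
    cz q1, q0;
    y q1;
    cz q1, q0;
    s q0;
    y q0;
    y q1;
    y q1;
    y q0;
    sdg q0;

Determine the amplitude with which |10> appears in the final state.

The final state's coefficient on |10> equals -sqrt(2)*I/2. Key observation: gates 14-19 undo each other exactly, leaving only the rest of the circuit to track.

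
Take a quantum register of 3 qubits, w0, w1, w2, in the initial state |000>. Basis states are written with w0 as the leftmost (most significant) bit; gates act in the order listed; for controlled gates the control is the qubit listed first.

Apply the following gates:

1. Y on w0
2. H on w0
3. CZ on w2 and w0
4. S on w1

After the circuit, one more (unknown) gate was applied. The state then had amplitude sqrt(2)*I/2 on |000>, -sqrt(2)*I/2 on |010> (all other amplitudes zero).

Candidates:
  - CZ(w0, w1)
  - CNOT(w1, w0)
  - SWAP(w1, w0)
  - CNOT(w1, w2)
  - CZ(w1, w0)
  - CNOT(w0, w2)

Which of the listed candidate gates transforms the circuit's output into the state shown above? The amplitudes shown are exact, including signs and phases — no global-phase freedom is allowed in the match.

The applied gate was SWAP(w1, w0).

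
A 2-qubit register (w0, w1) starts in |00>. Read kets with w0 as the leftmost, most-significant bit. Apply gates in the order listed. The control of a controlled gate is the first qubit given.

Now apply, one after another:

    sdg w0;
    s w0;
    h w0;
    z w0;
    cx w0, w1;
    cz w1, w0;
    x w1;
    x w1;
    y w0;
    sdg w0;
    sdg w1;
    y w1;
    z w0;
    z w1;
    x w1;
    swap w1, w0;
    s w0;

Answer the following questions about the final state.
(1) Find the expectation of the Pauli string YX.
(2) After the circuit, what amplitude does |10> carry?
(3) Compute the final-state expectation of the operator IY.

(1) In the final state, YX has expectation 1.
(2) The final state's coefficient on |10> equals -sqrt(2)/2.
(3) The expectation value of IY is 0.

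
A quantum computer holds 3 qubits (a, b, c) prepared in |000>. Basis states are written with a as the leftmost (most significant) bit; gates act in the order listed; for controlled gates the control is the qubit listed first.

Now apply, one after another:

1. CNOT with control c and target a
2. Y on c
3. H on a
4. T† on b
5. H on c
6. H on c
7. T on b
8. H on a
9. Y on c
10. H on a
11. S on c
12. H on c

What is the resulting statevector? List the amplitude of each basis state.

The resulting statevector has amplitude 1/2 on |000>, 1/2 on |001>, 0 on |010>, 0 on |011>, 1/2 on |100>, 1/2 on |101>, 0 on |110>, 0 on |111>. Key observation: steps 2-9 multiply out to the identity, so the circuit reduces to the remaining gates.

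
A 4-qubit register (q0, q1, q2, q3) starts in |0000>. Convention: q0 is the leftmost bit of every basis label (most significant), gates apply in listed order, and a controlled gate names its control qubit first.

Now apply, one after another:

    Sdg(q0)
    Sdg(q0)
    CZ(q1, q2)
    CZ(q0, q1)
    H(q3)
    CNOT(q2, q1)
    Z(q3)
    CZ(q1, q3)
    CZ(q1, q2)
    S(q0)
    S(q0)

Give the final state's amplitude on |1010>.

The amplitude on |1010> is 0.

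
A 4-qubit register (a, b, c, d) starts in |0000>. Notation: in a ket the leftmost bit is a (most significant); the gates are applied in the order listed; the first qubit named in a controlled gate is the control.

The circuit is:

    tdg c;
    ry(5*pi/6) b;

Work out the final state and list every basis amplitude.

After the circuit, the state carries amplitude -sqrt(2)/4 + sqrt(6)/4 on |0000>, sqrt(2)/4 + sqrt(6)/4 on |0100>, and 0 on every other basis state.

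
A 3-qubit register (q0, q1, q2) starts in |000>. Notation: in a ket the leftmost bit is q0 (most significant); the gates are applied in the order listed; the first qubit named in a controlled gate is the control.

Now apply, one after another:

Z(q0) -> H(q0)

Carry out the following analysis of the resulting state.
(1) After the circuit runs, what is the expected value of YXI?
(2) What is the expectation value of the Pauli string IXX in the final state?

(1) The observable YXI averages to 0.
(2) The observable IXX averages to 0.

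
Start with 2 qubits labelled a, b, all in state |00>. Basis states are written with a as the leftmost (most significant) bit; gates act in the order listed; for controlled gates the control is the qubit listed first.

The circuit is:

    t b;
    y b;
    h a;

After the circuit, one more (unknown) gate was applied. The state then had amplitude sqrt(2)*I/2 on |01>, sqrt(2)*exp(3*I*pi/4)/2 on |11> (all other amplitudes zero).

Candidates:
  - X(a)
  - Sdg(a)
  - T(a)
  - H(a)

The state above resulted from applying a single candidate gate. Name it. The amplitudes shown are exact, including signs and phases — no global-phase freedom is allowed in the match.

It was T(a) that produced the state shown.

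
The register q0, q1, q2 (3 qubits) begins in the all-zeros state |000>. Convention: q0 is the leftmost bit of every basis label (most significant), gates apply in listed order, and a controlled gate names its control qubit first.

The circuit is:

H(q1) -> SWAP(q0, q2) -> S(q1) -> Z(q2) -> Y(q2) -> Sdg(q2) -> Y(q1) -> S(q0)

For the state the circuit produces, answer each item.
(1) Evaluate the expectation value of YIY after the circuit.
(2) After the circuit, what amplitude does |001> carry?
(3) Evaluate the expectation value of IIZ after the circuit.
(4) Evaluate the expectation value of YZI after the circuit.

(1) The expectation value of YIY is 0.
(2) |001> carries amplitude sqrt(2)/2 in the final state.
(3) In the final state, IIZ has expectation -1.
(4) In the final state, YZI has expectation 0.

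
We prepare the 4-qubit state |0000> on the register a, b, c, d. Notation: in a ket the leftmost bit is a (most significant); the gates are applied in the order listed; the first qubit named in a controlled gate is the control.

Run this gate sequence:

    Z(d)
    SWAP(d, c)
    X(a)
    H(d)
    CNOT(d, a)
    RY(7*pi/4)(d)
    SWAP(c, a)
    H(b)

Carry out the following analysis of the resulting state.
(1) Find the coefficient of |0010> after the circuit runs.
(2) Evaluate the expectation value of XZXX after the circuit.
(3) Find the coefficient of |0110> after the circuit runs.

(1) The final state's coefficient on |0010> equals -sqrt(sqrt(2) + 2)/4.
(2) In the final state, XZXX has expectation 0.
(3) The final state's coefficient on |0110> equals -sqrt(sqrt(2) + 2)/4.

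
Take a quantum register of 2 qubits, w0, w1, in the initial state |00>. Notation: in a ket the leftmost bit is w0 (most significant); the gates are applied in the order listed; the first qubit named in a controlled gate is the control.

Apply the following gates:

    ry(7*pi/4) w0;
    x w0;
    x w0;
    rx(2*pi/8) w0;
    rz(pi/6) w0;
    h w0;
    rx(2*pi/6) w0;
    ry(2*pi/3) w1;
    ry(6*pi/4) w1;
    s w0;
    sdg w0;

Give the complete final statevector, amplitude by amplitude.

The resulting statevector has amplitude -sqrt(2)*I*exp(-I*pi/12)/8 - I*sqrt(1/2 - sqrt(2)/4)*sqrt(sqrt(2)/4 + 1/2)*exp(I*pi/12)/2 - sqrt(3)*I*sqrt(1/2 - sqrt(2)/4)*sqrt(sqrt(2)/4 + 1/2)*exp(I*pi/12)/4 - sqrt(6)*I*exp(-I*pi/12)/16 + exp(-I*pi/12)/4 + sqrt(3)*exp(-I*pi/12)/8 - sqrt(1/2 - sqrt(2)/4)*sqrt(sqrt(2)/4 + 1/2)*exp(I*pi/12)/4 + sqrt(2)*exp(-I*pi/12)/16 + I*exp(-I*pi/12)/8 on |00>, -sqrt(3)*I*exp(-I*pi/12)/8 - sqrt(2)*I*exp(-I*pi/12)/16 - I*sqrt(1/2 - sqrt(2)/4)*sqrt(sqrt(2)/4 + 1/2)*exp(I*pi/12)/4 - sqrt(1/2 - sqrt(2)/4)*sqrt(sqrt(2)/4 + 1/2)*exp(I*pi/12)/2 + sqrt(2)*exp(-I*pi/12)/8 + exp(-I*pi/12)/8 - sqrt(6)*exp(-I*pi/12)/16 + sqrt(3)*sqrt(1/2 - sqrt(2)/4)*sqrt(sqrt(2)/4 + 1/2)*exp(I*pi/12)/4 + I*exp(-I*pi/12)/4 on |01>, sqrt(2)/8 + sqrt(6)/8 on |10>, -sqrt(2)/8 + sqrt(6)/8 on |11>. Key observation: the block from step 2 through step 3 cancels to the identity and can be dropped.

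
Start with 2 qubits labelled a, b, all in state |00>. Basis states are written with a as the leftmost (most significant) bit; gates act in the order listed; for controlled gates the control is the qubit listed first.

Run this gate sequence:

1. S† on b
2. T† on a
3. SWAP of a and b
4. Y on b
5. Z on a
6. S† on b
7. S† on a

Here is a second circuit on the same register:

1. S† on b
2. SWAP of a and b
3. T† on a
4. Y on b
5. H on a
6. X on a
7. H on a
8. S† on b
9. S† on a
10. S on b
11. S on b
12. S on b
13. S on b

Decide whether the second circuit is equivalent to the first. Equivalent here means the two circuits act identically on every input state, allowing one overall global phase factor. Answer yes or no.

No — the two circuits implement different unitaries, even allowing a global phase.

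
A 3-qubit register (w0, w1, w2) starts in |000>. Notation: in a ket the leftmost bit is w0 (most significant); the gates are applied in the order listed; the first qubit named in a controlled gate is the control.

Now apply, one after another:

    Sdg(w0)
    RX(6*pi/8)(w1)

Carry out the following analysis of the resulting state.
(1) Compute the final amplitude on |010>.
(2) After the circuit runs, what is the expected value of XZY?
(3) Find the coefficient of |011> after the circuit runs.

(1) |010> carries amplitude -I*sqrt(sqrt(2) + 2)/2 in the final state.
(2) The expectation value of XZY is 0.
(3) The final state's coefficient on |011> equals 0.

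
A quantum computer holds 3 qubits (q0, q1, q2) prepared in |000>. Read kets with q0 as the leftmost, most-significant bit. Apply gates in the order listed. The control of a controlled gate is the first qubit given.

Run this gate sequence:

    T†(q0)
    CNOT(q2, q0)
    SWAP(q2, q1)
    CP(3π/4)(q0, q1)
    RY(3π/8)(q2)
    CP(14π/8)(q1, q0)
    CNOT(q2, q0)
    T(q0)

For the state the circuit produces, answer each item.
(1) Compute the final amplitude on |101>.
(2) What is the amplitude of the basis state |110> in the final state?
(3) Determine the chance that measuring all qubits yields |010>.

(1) |101> carries amplitude exp(I*pi/4)*sin(3*pi/16) in the final state.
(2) |110> carries amplitude 0 in the final state.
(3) Outcome |010> occurs with probability 0.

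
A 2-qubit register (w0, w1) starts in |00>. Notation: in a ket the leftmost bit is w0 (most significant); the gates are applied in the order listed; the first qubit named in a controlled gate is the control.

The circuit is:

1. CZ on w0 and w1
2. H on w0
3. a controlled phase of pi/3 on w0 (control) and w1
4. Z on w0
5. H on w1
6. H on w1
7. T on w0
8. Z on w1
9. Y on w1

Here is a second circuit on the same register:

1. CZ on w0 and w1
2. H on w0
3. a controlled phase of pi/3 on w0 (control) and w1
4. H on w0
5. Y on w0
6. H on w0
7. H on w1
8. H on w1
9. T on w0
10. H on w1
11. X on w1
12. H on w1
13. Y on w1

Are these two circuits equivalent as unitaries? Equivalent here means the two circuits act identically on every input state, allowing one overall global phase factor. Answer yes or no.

No, they are not equivalent — no single phase factor reconciles the two unitaries.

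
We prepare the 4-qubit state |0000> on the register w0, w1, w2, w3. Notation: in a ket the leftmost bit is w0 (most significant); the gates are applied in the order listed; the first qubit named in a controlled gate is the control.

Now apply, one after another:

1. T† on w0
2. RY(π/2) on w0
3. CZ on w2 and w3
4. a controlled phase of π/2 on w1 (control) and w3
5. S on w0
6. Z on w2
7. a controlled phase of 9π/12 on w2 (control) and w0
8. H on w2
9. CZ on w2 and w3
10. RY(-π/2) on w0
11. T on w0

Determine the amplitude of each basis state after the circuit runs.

The final amplitudes are sqrt(2)*(1 + I)/4 on |0000>, sqrt(2)*(1 + I)/4 on |0010>, -1/2 on |1000>, -1/2 on |1010>, and 0 on every other basis state.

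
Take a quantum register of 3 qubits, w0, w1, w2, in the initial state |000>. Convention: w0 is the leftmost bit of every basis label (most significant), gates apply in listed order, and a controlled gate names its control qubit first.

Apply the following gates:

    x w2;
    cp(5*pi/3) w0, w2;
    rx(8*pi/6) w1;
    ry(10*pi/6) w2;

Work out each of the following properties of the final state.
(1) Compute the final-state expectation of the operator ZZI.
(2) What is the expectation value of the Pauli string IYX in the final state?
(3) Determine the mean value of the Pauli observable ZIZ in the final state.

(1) In the final state, ZZI has expectation -1/2.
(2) In the final state, IYX has expectation 3/4.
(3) The expectation value of ZIZ is -1/2.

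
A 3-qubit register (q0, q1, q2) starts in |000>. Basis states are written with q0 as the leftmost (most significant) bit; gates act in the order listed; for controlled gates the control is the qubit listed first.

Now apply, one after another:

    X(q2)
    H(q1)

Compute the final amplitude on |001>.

The final state's coefficient on |001> equals sqrt(2)/2.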